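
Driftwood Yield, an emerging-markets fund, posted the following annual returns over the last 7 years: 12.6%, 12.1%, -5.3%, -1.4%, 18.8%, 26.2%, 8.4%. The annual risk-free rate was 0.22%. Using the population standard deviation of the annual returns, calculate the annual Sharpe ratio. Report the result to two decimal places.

r̄ = (12.6 + 12.1 − 5.3 − 1.4 + 18.8 + 26.2 + 8.4) / 7 = 10.2000%
Σ(r − r̄)² = (12.6 − 10.2000)² + (12.1 − 10.2000)² + (-5.3 − 10.2000)² + … = 717.3800
σ = √[717.3800 / 7] = 10.1234%
Sharpe = (r̄ − rf) / σ = (10.2000 − 0.22) / 10.1234 = 9.9800 / 10.1234 = 0.9858

0.99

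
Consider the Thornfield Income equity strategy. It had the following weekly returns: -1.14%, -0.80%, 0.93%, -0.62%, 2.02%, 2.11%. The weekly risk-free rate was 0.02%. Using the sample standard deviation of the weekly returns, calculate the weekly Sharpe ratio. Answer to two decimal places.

0.27

μ = (-1.14 − 0.8 + 0.93 − 0.62 + 2.02 + 2.11) / 6 = 0.4167%
Sample σ = √[Σ(r − μ)² / 5] = √[10.6797 / 5] = √2.1359 = 1.4615%
Sharpe = (μ − rf) / σ = (0.4167 − 0.02) / 1.4615 = 0.3967 / 1.4615 = 0.2714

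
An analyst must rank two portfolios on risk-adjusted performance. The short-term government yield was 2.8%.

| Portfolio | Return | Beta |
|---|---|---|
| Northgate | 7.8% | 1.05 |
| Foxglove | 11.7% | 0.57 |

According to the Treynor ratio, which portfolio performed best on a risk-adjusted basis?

Foxglove

Northgate: Treynor = (7.8% − 2.8%) / 1.05 = 4.762
Foxglove: Treynor = (11.7% − 2.8%) / 0.57 = 15.614
Highest: Foxglove (15.614).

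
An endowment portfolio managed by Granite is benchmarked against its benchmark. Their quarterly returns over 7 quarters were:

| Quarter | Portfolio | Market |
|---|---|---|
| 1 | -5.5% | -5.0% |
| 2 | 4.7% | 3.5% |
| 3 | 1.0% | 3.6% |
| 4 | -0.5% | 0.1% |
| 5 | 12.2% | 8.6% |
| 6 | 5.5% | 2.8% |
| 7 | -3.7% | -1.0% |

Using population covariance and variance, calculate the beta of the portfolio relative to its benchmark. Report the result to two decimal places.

1.33

r̄p = 1.9571%,  r̄m = 1.8000%
Cov = Σ(rp − r̄p)(rm − r̄m) / 7 = 20.9800
Var(rm) = Σ(rm − r̄m)² / 7 = 15.7629
β = Cov / Var = 20.9800 / 15.7629 = 1.3310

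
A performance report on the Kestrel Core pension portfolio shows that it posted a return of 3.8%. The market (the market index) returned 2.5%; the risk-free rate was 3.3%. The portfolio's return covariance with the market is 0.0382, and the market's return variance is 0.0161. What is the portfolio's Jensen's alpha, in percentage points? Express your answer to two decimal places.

β = Cov / Var = 0.0382 / 0.0161 = 2.3727
E[R] = Rf + β(Rm − Rf) = 3.3% + 2.3727 × (2.5% − 3.3%) = 1.4018%
α = Rp − E[R] = 3.8% − 1.4018% = 2.3982

2.40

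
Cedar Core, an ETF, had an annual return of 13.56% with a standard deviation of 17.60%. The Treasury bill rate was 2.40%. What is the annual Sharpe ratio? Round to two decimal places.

0.63

Sharpe = (Rp − Rf) / σp = (13.56% − 2.40%) / 17.60% = 11.16% / 17.60% = 0.6341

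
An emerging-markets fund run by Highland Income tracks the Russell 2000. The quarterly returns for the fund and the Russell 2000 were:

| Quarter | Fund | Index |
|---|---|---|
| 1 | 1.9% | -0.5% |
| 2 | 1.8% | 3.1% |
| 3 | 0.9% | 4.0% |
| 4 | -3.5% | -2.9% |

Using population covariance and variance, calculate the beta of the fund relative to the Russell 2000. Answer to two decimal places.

0.56

r̄p = 0.2750%,  r̄m = 0.9250%
Cov = Σ(rp − r̄p)(rm − r̄m) / 4 = 4.3406
Var(rm) = Σ(rm − r̄m)² / 4 = 7.7119
β = Cov / Var = 4.3406 / 7.7119 = 0.5628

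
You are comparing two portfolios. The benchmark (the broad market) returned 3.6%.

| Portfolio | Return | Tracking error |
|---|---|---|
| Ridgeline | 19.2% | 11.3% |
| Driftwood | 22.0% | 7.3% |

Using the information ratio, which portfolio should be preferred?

Ridgeline: IR = (19.2% − 3.6%) / 11.3% = 1.381
Driftwood: IR = (22.0% − 3.6%) / 7.3% = 2.521
Highest: Driftwood (2.521).

Driftwood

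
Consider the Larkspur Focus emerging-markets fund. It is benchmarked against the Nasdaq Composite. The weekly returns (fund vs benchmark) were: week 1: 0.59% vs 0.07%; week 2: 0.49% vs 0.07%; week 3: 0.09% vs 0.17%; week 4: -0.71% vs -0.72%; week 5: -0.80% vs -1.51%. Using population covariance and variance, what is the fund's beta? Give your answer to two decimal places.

r̄p = -0.0680%,  r̄m = -0.3840%
Cov = Σ(rp − r̄p)(rm − r̄m) / 5 = 0.3359
Var(rm) = Σ(rm − r̄m)² / 5 = 0.4200
β = Cov / Var = 0.3359 / 0.4200 = 0.7998

0.80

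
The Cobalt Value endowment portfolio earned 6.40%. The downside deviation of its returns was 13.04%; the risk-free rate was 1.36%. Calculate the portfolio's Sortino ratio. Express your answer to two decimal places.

0.39

Sortino = (Rp − Rf) / σd = (6.40% − 1.36%) / 13.04% = 5.04% / 13.04% = 0.3865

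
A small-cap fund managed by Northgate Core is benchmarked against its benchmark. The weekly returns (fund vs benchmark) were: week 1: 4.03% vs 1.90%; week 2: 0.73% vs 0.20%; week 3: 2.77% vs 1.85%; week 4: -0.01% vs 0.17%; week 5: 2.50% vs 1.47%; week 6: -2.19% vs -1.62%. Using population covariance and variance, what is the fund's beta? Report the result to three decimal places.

1.616

r̄p = 1.3050%,  r̄m = 0.6617%
Cov = Σ(rp − r̄p)(rm − r̄m) / 6 = 2.4946
Var(rm) = Σ(rm − r̄m)² / 6 = 1.5433
β = Cov / Var = 2.4946 / 1.5433 = 1.6164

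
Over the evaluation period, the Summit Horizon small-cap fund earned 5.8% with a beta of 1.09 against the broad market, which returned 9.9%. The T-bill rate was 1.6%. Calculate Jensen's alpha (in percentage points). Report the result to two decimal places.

CAPM expected return = Rf + β(Rm − Rf) = 1.6% + 1.09 × (9.9% − 1.6%) = 1.6 + 1.09 × 8.30 = 10.6470%
Jensen's α = Rp − E[R] = 5.8% − 10.6470% = -4.8470

-4.85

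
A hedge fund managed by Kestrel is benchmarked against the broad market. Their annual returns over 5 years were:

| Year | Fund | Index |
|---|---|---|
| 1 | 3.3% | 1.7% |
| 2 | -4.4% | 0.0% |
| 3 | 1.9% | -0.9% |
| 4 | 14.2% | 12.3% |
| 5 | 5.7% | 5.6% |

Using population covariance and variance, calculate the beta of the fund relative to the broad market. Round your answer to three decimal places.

r̄p = 4.1400%,  r̄m = 3.7400%
Cov = Σ(rp − r̄p)(rm − r̄m) / 5 = 26.6124
Var(rm) = Σ(rm − r̄m)² / 5 = 23.2824
β = Cov / Var = 26.6124 / 23.2824 = 1.1430

1.143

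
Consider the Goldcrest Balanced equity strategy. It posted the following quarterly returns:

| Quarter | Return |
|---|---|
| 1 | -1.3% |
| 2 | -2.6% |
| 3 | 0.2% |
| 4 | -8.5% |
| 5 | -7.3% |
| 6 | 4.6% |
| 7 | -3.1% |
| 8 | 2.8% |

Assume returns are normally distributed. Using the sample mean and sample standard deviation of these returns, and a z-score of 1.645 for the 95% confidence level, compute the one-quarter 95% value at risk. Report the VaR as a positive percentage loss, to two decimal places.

r̄ = (-1.3 − 2.6 + 0.2 − 8.5 − 7.3 + 4.6 − 3.1 + 2.8) / 8 = -15.20 / 8 = -1.9000%
Sample σ = √[Σ(r − r̄)² / 7] = √[143.7600 / 7] = √20.5371 = 4.5318%
VaR = −(r̄ − z·σ) = −(-1.9000 − 1.645 × 4.5318) = −(-9.3548) = 9.3548%

9.35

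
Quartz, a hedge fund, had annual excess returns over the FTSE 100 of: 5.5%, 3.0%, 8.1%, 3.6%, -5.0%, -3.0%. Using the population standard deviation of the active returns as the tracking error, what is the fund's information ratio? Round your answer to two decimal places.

Mean return r̄ = 12.20 / 6 = 2.0333%
Σ(r − r̄)² = 127.0133; population σ = √(127.0133/6) = 4.6010%
IR = r̄ / tracking error = 2.0333 / 4.6010 = 0.4419

0.44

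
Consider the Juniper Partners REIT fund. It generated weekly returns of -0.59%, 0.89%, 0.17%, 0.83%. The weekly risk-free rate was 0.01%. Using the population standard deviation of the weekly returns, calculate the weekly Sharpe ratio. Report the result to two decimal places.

0.53

Mean return μ = 1.300 / 4 = 0.3250%
Population σ = √[Σ(r − μ)² / 4] = √[1.4355 / 4] = √0.3589 = 0.5991%
Sharpe = (μ − rf) / σ = (0.3250 − 0.01) / 0.5991 = 0.3150 / 0.5991 = 0.5258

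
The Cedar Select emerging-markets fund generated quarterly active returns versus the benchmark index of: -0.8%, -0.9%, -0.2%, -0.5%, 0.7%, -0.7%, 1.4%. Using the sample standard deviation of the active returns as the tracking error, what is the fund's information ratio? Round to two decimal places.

r̄ = (-0.8 − 0.9 − 0.2 − 0.5 + 0.7 − 0.7 + 1.4) / 7 = -0.1429%
Sample std dev = √[4.5371 / 6] = 0.8696%
IR = r̄ / tracking error = -0.1429 / 0.8696 = -0.1643

-0.16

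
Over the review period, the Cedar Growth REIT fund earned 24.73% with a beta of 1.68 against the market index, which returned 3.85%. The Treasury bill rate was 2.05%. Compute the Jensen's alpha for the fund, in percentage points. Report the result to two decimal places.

19.66

CAPM expected return = Rf + β(Rm − Rf) = 2.05% + 1.68 × (3.85% − 2.05%) = 2.05 + 1.68 × 1.80 = 5.0740%
Jensen's α = Rp − E[R] = 24.73% − 5.0740% = 19.6560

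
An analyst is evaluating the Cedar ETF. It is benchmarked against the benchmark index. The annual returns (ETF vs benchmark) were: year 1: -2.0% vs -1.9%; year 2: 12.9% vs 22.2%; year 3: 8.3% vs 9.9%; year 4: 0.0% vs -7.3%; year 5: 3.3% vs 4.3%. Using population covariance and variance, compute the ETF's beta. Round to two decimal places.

r̄p = 4.5000%,  r̄m = 5.4400%
Cov = Σ(rp − r̄p)(rm − r̄m) / 5 = 52.8280
Var(rm) = Σ(rm − r̄m)² / 5 = 103.6544
β = Cov / Var = 52.8280 / 103.6544 = 0.5097

0.51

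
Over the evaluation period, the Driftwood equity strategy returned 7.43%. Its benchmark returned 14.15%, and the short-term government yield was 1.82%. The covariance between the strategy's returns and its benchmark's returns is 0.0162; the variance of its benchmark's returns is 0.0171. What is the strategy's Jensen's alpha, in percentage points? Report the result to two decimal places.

β = Cov / Var = 0.0162 / 0.0171 = 0.9474
E[R] = Rf + β(Rm − Rf) = 1.82% + 0.9474 × (14.15% − 1.82%) = 13.5014%
α = Rp − E[R] = 7.43% − 13.5014% = -6.0714

-6.07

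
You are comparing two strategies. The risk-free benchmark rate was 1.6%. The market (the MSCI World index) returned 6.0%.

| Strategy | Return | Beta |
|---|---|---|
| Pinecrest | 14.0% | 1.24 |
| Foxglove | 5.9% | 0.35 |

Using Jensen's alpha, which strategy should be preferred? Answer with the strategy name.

Pinecrest

Pinecrest: α = 14.0% − [1.6% + 1.24 × (6.0% − 1.6%)] = 6.944
Foxglove: α = 5.9% − [1.6% + 0.35 × (6.0% − 1.6%)] = 2.760
Highest: Pinecrest (6.944).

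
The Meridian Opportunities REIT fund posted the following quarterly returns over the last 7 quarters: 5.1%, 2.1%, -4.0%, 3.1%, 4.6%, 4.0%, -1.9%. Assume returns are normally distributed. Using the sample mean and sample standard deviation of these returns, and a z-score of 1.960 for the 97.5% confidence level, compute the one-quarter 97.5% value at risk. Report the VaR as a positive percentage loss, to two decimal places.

Mean return r̄ = 13.00 / 7 = 1.8571%
Sample σ = √[Σ(r − r̄)² / 6] = √[72.6571 / 6] = √12.1095 = 3.4799%
VaR = −(r̄ − z·σ) = −(1.8571 − 1.960 × 3.4799) = −(-4.9635) = 4.9635%

4.96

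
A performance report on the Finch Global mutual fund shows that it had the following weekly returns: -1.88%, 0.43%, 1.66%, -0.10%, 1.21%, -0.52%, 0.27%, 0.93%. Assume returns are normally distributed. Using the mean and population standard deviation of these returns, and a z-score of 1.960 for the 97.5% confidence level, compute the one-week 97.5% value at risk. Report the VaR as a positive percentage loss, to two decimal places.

1.79

Mean return r̄ = 2.000 / 8 = 0.2500%
Population σ = √[Σ(r − r̄)² / 8] = √[8.6572 / 8] = √1.0822 = 1.0403%
VaR = −(r̄ − z·σ) = −(0.2500 − 1.960 × 1.0403) = −(-1.7890) = 1.7890%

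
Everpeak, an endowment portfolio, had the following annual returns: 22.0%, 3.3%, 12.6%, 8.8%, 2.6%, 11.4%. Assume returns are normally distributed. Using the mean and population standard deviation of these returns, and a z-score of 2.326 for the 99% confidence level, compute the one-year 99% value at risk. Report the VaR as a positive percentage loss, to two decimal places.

r̄ = (22 + 3.3 + 12.6 + 8.8 + 2.6 + 11.4) / 6 = 60.70 / 6 = 10.1167%
Population σ = √[Σ(r − r̄)² / 6] = √[253.7283 / 6] = √42.2881 = 6.5029%
VaR = −(r̄ − z·σ) = −(10.1167 − 2.326 × 6.5029) = −(-5.0090) = 5.0090%

5.01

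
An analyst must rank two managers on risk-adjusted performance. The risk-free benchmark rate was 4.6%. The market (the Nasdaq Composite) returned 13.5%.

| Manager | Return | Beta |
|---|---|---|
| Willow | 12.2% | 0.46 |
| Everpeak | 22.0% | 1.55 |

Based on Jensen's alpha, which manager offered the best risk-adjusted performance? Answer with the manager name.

Everpeak

Willow: α = 12.2% − [4.6% + 0.46 × (13.5% − 4.6%)] = 3.506
Everpeak: α = 22.0% − [4.6% + 1.55 × (13.5% − 4.6%)] = 3.605
Highest: Everpeak (3.605).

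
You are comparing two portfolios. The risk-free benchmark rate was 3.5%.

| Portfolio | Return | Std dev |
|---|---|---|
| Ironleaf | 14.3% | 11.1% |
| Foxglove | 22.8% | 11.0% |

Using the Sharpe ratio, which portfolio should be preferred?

Ironleaf: Sharpe ratio = (14.3% − 3.5%) / 11.1% = 0.973
Foxglove: Sharpe ratio = (22.8% − 3.5%) / 11.0% = 1.755
Highest: Foxglove (1.755).

Foxglove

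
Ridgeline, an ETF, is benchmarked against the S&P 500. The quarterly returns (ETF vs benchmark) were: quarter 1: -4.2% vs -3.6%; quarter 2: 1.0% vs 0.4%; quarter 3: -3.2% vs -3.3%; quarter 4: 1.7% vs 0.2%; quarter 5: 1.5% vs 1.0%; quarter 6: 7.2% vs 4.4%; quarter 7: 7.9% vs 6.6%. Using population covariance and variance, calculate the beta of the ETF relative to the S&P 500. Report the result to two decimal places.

r̄p = 1.7000%,  r̄m = 0.8143%
Cov = Σ(rp − r̄p)(rm − r̄m) / 7 = 14.5786
Var(rm) = Σ(rm − r̄m)² / 7 = 11.9041
β = Cov / Var = 14.5786 / 11.9041 = 1.2247

1.22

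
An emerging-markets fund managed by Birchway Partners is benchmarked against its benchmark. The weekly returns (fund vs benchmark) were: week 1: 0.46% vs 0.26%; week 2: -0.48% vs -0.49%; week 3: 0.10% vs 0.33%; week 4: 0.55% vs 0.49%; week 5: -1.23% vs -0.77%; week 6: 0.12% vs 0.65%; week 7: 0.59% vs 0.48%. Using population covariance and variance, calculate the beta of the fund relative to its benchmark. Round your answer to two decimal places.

r̄p = 0.0157%,  r̄m = 0.1357%
Cov = Σ(rp − r̄p)(rm − r̄m) / 7 = 0.2787
Var(rm) = Σ(rm − r̄m)² / 7 = 0.2534
β = Cov / Var = 0.2787 / 0.2534 = 1.0998

1.10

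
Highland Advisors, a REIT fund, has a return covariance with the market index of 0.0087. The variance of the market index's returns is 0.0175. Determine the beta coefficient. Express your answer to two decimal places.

β = Cov(Rp, Rm) / Var(Rm) = 0.0087 / 0.0175 = 0.4971

0.50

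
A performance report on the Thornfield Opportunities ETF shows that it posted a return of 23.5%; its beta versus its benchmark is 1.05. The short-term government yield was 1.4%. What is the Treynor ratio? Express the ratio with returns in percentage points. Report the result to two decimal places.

Treynor = (Rp − Rf) / β = (23.5% − 1.4%) / 1.05 = 22.10 / 1.05 = 21.0476

21.05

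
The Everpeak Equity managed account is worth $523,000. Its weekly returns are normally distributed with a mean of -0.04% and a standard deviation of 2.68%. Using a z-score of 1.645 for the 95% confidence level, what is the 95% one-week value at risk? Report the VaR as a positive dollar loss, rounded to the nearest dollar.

$23,266

Return at the 95% tail: μ − z·σ = -0.04% − 1.645 × 2.68% = -0.04 − 4.4086 = -4.4486%
VaR = −(-4.4486%) × $523,000 = 4.4486% × $523,000 = $23,266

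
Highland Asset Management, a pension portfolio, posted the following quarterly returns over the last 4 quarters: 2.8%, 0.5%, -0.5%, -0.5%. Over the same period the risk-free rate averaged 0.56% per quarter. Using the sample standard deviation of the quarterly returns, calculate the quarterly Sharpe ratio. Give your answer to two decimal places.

0.01

Mean return r̄ = 2.30 / 4 = 0.5750%
Σ(r − r̄)² = (2.8 − 0.5750)² + (0.5 − 0.5750)² + … = 7.2675
σ = √[7.2675 / 3] = 1.5564%
Sharpe = (r̄ − rf) / σ = (0.5750 − 0.56) / 1.5564 = 0.0150 / 1.5564 = 0.0096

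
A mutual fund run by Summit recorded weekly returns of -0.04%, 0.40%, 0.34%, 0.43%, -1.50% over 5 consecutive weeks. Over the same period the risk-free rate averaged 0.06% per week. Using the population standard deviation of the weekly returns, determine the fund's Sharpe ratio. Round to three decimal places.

r̄ = (-0.04 + 0.4 + 0.34 + 0.43 − 1.5) / 5 = -0.0740%
Σ(r − r̄)² = (-0.04 − (-0.0740))² + (0.4 − (-0.0740))² + … = 2.6847
σ = √[2.6847 / 5] = 0.7328%
Sharpe = (r̄ − rf) / σ = (-0.0740 − 0.06) / 0.7328 = -0.1340 / 0.7328 = -0.1829

-0.183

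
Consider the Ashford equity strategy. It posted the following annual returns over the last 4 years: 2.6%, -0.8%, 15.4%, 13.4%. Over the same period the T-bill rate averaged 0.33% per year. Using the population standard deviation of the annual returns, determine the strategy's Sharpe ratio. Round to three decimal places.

μ = (2.6 − 0.8 + 15.4 + 13.4) / 4 = 30.60 / 4 = 7.6500%
Population std dev = √[190.0300 / 4] = 6.8926%
Sharpe = (μ − rf) / σ = (7.6500 − 0.33) / 6.8926 = 7.3200 / 6.8926 = 1.0620

1.062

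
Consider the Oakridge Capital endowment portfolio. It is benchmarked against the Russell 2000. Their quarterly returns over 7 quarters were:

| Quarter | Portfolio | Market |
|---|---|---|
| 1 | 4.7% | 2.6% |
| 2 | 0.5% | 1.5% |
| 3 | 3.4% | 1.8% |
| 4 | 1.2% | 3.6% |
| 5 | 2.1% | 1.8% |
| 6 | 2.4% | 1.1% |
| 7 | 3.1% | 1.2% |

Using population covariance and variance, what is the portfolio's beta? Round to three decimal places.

-0.055

r̄p = 2.4857%,  r̄m = 1.9429%
Cov = Σ(rp − r̄p)(rm − r̄m) / 7 = -0.0365
Var(rm) = Σ(rm − r̄m)² / 7 = 0.6682
β = Cov / Var = -0.0365 / 0.6682 = -0.0546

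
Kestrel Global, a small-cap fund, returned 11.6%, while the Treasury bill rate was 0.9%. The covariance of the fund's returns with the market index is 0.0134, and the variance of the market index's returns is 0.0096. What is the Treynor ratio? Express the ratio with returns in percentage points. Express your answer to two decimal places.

β = Cov / Var = 0.0134 / 0.0096 = 1.3958
Treynor = (Rp − Rf) / β = (11.6% − 0.9%) / 1.3958 = 10.70 / 1.3958 = 7.6659

7.67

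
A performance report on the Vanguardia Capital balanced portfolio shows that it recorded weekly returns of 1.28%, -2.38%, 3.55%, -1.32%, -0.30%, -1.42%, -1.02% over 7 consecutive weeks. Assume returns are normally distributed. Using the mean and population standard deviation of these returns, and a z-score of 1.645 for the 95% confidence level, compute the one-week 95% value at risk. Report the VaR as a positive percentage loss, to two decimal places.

Mean return μ = -1.610 / 7 = -0.2300%
Σ(r − μ)² = (1.28 − (-0.2300))² + (-2.38 − (-0.2300))² + … = 24.4242
σ = √[24.4242 / 7] = 1.8679%
VaR = −(μ − z·σ) = −(-0.2300 − 1.645 × 1.8679) = −(-3.3027) = 3.3027%

3.30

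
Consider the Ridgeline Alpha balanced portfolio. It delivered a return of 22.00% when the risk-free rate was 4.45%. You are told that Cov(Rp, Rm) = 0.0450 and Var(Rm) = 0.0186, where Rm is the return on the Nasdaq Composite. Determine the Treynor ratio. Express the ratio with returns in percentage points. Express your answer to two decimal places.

7.25

β = Cov / Var = 0.0450 / 0.0186 = 2.4194
Treynor = (Rp − Rf) / β = (22.00% − 4.45%) / 2.4194 = 17.55 / 2.4194 = 7.2539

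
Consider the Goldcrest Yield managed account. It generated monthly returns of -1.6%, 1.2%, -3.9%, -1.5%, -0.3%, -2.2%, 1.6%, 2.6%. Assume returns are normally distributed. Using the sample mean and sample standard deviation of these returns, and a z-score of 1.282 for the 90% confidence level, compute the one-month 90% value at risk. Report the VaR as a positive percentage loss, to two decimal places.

Mean return μ = -4.10 / 8 = -0.5125%
Sample σ = √[Σ(r − μ)² / 7] = √[33.6088 / 7] = √4.8013 = 2.1912%
VaR = −(μ − z·σ) = −(-0.5125 − 1.282 × 2.1912) = −(-3.3216) = 3.3216%

3.32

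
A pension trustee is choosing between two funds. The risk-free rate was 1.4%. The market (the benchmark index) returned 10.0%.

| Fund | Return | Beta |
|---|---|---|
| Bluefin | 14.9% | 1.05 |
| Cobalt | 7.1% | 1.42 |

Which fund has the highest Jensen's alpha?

Bluefin: α = 14.9% − [1.4% + 1.05 × (10.0% − 1.4%)] = 4.470
Cobalt: α = 7.1% − [1.4% + 1.42 × (10.0% − 1.4%)] = -6.512
Highest: Bluefin (4.470).

Bluefin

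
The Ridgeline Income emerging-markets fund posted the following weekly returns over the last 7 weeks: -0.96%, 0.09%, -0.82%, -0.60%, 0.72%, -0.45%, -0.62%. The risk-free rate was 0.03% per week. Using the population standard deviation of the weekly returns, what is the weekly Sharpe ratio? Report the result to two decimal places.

-0.75

r̄ = (-0.96 + 0.09 − 0.82 − 0.6 + 0.72 − 0.45 − 0.62) / 7 = -2.640 / 7 = -0.3771%
Population std dev = √[2.0717 / 7] = 0.5440%
Sharpe = (r̄ − rf) / σ = (-0.3771 − 0.03) / 0.5440 = -0.4071 / 0.5440 = -0.7483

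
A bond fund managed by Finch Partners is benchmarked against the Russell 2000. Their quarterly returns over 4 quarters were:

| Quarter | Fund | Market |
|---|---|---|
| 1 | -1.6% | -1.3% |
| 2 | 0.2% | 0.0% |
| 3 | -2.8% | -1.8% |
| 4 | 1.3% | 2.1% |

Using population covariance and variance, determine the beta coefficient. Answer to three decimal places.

r̄p = -0.7250%,  r̄m = -0.2500%
Cov = Σ(rp − r̄p)(rm − r̄m) / 4 = 2.2813
Var(rm) = Σ(rm − r̄m)² / 4 = 2.2725
β = Cov / Var = 2.2813 / 2.2725 = 1.0039

1.004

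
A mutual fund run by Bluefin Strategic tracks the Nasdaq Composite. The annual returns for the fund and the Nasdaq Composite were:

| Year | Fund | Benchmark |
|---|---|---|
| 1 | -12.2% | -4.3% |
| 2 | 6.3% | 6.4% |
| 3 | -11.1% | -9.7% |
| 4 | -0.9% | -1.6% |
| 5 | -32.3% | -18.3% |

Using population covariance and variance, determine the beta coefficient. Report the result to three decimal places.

r̄p = -10.0400%,  r̄m = -5.5000%
Cov = Σ(rp − r̄p)(rm − r̄m) / 5 = 103.3760
Var(rm) = Σ(rm − r̄m)² / 5 = 67.9480
β = Cov / Var = 103.3760 / 67.9480 = 1.5214

1.521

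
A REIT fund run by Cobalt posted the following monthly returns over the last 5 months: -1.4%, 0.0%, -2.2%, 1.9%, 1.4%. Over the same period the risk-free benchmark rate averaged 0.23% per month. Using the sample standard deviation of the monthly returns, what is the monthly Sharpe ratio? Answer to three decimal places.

-0.165

r̄ = (-1.4 + 0 − 2.2 + 1.9 + 1.4) / 5 = -0.30 / 5 = -0.0600%
Σ(r − r̄)² = 12.3520; sample σ = √(12.3520/4) = 1.7573%
Sharpe = (r̄ − rf) / σ = (-0.0600 − 0.23) / 1.7573 = -0.2900 / 1.7573 = -0.1650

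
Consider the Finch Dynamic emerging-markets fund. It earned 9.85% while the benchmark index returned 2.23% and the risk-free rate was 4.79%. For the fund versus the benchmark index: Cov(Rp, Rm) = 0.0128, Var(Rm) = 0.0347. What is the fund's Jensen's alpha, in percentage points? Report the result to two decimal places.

6.00

β = Cov / Var = 0.0128 / 0.0347 = 0.3689
E[R] = Rf + β(Rm − Rf) = 4.79% + 0.3689 × (2.23% − 4.79%) = 3.8456%
α = Rp − E[R] = 9.85% − 3.8456% = 6.0044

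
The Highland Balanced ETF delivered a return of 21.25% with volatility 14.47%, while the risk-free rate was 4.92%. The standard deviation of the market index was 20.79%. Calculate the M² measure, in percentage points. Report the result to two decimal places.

Sharpe = (Rp − Rf) / σp = (21.25% − 4.92%) / 14.47% = 1.1285
M² = Rf + Sharpe × σm = 4.92% + 1.1285 × 20.79% = 28.3815%

28.38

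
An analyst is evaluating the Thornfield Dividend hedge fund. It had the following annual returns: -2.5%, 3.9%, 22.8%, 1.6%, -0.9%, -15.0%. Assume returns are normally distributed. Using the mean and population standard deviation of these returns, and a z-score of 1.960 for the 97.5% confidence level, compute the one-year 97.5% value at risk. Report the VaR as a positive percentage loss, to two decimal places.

Mean return μ = 9.90 / 6 = 1.6500%
Population std dev = √[753.3350 / 6] = 11.2052%
VaR = −(μ − z·σ) = −(1.6500 − 1.960 × 11.2052) = −(-20.3122) = 20.3122%

20.31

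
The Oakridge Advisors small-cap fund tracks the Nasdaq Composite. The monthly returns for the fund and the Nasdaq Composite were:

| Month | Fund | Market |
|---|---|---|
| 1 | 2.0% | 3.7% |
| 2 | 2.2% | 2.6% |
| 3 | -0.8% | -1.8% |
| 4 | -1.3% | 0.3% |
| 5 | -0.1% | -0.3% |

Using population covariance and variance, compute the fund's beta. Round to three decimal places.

0.626

r̄p = 0.4000%,  r̄m = 0.9000%
Cov = Σ(rp − r̄p)(rm − r̄m) / 5 = 2.4800
Var(rm) = Σ(rm − r̄m)² / 5 = 3.9640
β = Cov / Var = 2.4800 / 3.9640 = 0.6256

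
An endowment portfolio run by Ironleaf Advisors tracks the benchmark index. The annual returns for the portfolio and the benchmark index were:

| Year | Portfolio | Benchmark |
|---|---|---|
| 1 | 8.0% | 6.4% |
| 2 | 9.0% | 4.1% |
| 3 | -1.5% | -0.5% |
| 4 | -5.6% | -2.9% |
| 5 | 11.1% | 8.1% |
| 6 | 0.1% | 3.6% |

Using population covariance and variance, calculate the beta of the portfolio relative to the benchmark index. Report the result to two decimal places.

r̄p = 3.5167%,  r̄m = 3.1333%
Cov = Σ(rp − r̄p)(rm − r̄m) / 6 = 21.5411
Var(rm) = Σ(rm − r̄m)² / 6 = 14.3489
β = Cov / Var = 21.5411 / 14.3489 = 1.5012

1.50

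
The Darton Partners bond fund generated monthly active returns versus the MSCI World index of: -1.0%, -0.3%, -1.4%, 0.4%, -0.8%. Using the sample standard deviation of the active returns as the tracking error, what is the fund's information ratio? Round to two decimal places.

-0.89

Mean return r̄ = -3.10 / 5 = -0.6200%
Sample std dev = √[1.9280 / 4] = 0.6943%
IR = r̄ / tracking error = -0.6200 / 0.6943 = -0.8930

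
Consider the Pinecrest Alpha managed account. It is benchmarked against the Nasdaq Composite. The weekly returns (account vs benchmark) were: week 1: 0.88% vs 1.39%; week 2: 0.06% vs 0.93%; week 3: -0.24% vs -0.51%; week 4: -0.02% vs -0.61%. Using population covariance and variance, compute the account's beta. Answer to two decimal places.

r̄p = 0.1700%,  r̄m = 0.3000%
Cov = Σ(rp − r̄p)(rm − r̄m) / 4 = 0.3024
Var(rm) = Σ(rm − r̄m)² / 4 = 0.7673
β = Cov / Var = 0.3024 / 0.7673 = 0.3941

0.39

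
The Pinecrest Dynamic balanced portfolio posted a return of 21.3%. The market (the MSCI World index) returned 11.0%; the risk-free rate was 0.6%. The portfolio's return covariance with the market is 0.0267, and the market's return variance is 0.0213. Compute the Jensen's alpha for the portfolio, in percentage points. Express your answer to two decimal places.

7.66

β = Cov / Var = 0.0267 / 0.0213 = 1.2535
E[R] = Rf + β(Rm − Rf) = 0.6% + 1.2535 × (11.0% − 0.6%) = 13.6364%
α = Rp − E[R] = 21.3% − 13.6364% = 7.6636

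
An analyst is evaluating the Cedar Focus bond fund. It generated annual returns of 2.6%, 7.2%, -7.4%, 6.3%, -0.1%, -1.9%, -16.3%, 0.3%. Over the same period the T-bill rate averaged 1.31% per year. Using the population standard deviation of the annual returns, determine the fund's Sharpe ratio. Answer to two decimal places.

-0.34

r̄ = (2.6 + 7.2 − 7.4 + 6.3 − 0.1 − 1.9 − 16.3 + 0.3) / 8 = -1.1625%
Σ(r − r̄)² = (2.6 − (-1.1625))² + (7.2 − (-1.1625))² + (-7.4 − (-1.1625))² + … = 411.6388
σ = √[411.6388 / 8] = 7.1732%
Sharpe = (r̄ − rf) / σ = (-1.1625 − 1.31) / 7.1732 = -2.4725 / 7.1732 = -0.3447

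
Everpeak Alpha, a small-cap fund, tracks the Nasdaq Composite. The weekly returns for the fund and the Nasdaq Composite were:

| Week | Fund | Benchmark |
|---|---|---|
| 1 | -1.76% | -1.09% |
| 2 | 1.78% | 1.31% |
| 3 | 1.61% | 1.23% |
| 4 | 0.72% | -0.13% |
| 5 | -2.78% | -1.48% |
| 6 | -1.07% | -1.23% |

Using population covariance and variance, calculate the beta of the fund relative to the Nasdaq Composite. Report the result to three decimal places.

r̄p = -0.2500%,  r̄m = -0.2317%
Cov = Σ(rp − r̄p)(rm − r̄m) / 6 = 1.8700
Var(rm) = Σ(rm − r̄m)² / 6 = 1.3025
β = Cov / Var = 1.8700 / 1.3025 = 1.4357

1.436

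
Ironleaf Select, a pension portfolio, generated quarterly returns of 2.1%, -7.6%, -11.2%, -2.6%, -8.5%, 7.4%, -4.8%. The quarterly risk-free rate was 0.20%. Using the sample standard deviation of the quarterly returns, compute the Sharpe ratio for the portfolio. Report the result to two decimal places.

-0.58

μ = (2.1 − 7.6 − 11.2 − 2.6 − 8.5 + 7.4 − 4.8) / 7 = -25.20 / 7 = -3.6000%
Sample std dev = √[253.7000 / 6] = 6.5026%
Sharpe = (μ − rf) / σ = (-3.6000 − 0.2) / 6.5026 = -3.8000 / 6.5026 = -0.5844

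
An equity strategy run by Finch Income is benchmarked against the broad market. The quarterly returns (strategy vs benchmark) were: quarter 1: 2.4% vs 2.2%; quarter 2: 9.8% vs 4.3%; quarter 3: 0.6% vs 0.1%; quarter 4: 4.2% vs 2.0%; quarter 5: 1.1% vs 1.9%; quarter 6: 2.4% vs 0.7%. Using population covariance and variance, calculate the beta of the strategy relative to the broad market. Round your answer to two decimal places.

2.03

r̄p = 3.4167%,  r̄m = 1.8667%
Cov = Σ(rp − r̄p)(rm − r̄m) / 6 = 3.5639
Var(rm) = Σ(rm − r̄m)² / 6 = 1.7556
β = Cov / Var = 3.5639 / 1.7556 = 2.0300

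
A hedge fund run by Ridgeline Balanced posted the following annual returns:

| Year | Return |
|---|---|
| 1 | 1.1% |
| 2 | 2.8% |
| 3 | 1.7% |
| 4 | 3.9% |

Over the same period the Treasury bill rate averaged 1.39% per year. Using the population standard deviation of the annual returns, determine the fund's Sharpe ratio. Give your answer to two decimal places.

r̄ = (1.1 + 2.8 + 1.7 + 3.9) / 4 = 9.50 / 4 = 2.3750%
Σ(r − r̄)² = (1.1 − 2.3750)² + (2.8 − 2.3750)² + … = 4.5875
population σ = √(4.5875 / 4) = √1.1469 = 1.0709%
Sharpe = (r̄ − rf) / σ = (2.3750 − 1.39) / 1.0709 = 0.9850 / 1.0709 = 0.9198

0.92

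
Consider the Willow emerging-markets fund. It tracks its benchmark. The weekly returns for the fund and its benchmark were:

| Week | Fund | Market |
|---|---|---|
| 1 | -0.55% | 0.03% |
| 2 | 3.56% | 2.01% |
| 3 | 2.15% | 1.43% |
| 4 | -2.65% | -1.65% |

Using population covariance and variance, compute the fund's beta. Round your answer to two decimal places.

1.68

r̄p = 0.6275%,  r̄m = 0.4550%
Cov = Σ(rp − r̄p)(rm − r̄m) / 4 = 3.3610
Var(rm) = Σ(rm − r̄m)² / 4 = 1.9951
β = Cov / Var = 3.3610 / 1.9951 = 1.6846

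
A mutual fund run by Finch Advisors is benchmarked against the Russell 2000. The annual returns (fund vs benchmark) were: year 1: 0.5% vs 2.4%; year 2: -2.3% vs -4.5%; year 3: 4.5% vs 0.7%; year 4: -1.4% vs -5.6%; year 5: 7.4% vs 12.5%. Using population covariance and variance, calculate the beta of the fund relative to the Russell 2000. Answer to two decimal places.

r̄p = 1.7400%,  r̄m = 1.1000%
Cov = Σ(rp − r̄p)(rm − r̄m) / 5 = 21.0940
Var(rm) = Σ(rm − r̄m)² / 5 = 41.6120
β = Cov / Var = 21.0940 / 41.6120 = 0.5069

0.51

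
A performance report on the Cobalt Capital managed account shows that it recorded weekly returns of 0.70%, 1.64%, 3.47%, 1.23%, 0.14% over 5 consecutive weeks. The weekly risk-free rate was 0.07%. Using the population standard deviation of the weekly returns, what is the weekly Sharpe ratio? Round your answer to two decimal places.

1.20

μ = (0.7 + 1.64 + 3.47 + 1.23 + 0.14) / 5 = 7.180 / 5 = 1.4360%
Σ(r − μ)² = (0.7 − 1.4360)² + (1.64 − 1.4360)² + (3.47 − 1.4360)² + … = 6.4425
population σ = √(6.4425 / 5) = √1.2885 = 1.1351%
Sharpe = (μ − rf) / σ = (1.4360 − 0.07) / 1.1351 = 1.3660 / 1.1351 = 1.2034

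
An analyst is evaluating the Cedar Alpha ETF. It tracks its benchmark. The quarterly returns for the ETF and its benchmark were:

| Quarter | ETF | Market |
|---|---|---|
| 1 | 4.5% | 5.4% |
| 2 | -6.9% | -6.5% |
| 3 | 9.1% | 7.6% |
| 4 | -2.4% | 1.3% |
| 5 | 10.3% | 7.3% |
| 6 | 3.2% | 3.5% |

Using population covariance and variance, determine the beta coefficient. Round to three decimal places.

r̄p = 2.9667%,  r̄m = 3.1000%
Cov = Σ(rp − r̄p)(rm − r̄m) / 6 = 27.7333
Var(rm) = Σ(rm − r̄m)² / 6 = 23.1233
β = Cov / Var = 27.7333 / 23.1233 = 1.1994

1.199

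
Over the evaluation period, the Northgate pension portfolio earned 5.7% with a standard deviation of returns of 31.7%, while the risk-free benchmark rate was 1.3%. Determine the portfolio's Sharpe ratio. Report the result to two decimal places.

0.14

Sharpe = (Rp − Rf) / σp = (5.7% − 1.3%) / 31.7% = 4.40% / 31.7% = 0.1388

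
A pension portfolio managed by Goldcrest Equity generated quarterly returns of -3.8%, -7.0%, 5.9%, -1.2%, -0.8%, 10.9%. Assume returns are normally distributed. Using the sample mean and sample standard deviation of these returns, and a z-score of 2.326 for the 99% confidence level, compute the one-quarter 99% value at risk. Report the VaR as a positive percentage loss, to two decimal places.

r̄ = (-3.8 − 7 + 5.9 − 1.2 − 0.8 + 10.9) / 6 = 4.00 / 6 = 0.6667%
Sample σ = √[Σ(r − r̄)² / 5] = √[216.4733 / 5] = √43.2947 = 6.5799%
VaR = −(r̄ − z·σ) = −(0.6667 − 2.326 × 6.5799) = −(-14.6381) = 14.6381%

14.64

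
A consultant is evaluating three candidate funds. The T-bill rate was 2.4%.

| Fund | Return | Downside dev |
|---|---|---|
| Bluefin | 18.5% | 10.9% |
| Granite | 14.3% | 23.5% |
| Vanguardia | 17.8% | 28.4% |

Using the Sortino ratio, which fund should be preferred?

Bluefin

Bluefin: Sortino ratio = (18.5% − 2.4%) / 10.9% = 1.477
Granite: Sortino ratio = (14.3% − 2.4%) / 23.5% = 0.506
Vanguardia: Sortino ratio = (17.8% − 2.4%) / 28.4% = 0.542
Highest: Bluefin (1.477).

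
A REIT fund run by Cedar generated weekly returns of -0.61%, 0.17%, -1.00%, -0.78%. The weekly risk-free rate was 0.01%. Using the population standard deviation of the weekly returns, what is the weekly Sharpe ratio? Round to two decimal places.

Mean return r̄ = -2.220 / 4 = -0.5550%
Σ(r − r̄)² = 0.7773; population σ = √(0.7773/4) = 0.4408%
Sharpe = (r̄ − rf) / σ = (-0.5550 − 0.01) / 0.4408 = -0.5650 / 0.4408 = -1.2818

-1.28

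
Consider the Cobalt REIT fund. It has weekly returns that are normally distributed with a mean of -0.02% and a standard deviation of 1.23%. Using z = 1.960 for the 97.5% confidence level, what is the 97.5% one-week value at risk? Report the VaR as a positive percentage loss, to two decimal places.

2.43

VaR (as % loss) = −(μ − z·σ) = −(-0.02% − 1.960 × 1.23%) = −(-2.4308%) = 2.4308%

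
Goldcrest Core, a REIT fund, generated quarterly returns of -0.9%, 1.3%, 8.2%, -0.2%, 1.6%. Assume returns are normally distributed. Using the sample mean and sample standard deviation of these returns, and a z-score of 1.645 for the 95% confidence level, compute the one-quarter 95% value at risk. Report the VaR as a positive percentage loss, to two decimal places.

Mean return r̄ = 10.00 / 5 = 2.0000%
Σ(r − r̄)² = (-0.9 − 2.0000)² + (1.3 − 2.0000)² + (8.2 − 2.0000)² + … = 52.3400
σ = √[52.3400 / 4] = 3.6173%
VaR = −(r̄ − z·σ) = −(2.0000 − 1.645 × 3.6173) = −(-3.9505) = 3.9505%

3.95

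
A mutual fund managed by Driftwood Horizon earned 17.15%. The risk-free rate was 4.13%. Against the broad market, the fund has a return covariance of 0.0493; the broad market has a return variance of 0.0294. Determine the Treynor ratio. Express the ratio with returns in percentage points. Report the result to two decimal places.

β = Cov / Var = 0.0493 / 0.0294 = 1.6769
Treynor = (Rp − Rf) / β = (17.15% − 4.13%) / 1.6769 = 13.02 / 1.6769 = 7.7643

7.76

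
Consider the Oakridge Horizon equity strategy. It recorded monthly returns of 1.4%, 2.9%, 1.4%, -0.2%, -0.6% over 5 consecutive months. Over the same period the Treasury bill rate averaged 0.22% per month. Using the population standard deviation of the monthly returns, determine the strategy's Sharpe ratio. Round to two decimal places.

r̄ = (1.4 + 2.9 + 1.4 − 0.2 − 0.6) / 5 = 4.90 / 5 = 0.9800%
Population std dev = √[7.9280 / 5] = 1.2592%
Sharpe = (r̄ − rf) / σ = (0.9800 − 0.22) / 1.2592 = 0.7600 / 1.2592 = 0.6036

0.60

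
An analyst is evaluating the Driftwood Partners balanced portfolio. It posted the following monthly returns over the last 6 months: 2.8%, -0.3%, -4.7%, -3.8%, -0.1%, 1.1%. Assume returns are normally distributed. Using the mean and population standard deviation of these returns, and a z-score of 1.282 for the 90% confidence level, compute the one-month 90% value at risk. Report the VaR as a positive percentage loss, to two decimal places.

4.21

Mean return r̄ = -5.00 / 6 = -0.8333%
Σ(r − r̄)² = (2.8 − (-0.8333))² + (-0.3 − (-0.8333))² + … = 41.5133
σ = √[41.5133 / 6] = 2.6304%
VaR = −(r̄ − z·σ) = −(-0.8333 − 1.282 × 2.6304) = −(-4.2055) = 4.2055%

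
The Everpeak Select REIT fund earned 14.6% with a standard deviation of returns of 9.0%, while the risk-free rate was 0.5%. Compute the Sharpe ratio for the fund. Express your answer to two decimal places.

1.57

Sharpe = (Rp − Rf) / σp = (14.6% − 0.5%) / 9.0% = 14.10% / 9.0% = 1.5667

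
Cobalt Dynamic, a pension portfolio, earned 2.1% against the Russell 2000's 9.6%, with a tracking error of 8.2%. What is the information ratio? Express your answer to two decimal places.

-0.91

IR = (Rp − Rb) / TE = (2.1% − 9.6%) / 8.2% = -7.50% / 8.2% = -0.9146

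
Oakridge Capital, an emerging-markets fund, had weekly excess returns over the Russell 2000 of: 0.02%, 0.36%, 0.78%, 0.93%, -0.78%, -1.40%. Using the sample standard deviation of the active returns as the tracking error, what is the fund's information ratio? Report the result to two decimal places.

Mean return r̄ = -0.090 / 6 = -0.0150%
Σ(r − r̄)² = 4.1704; sample σ = √(4.1704/5) = 0.9133%
IR = r̄ / tracking error = -0.0150 / 0.9133 = -0.0164

-0.02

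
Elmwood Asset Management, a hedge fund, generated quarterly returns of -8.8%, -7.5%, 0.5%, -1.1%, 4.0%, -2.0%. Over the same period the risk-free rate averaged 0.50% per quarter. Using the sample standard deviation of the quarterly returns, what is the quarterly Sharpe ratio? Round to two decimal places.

-0.61

Mean return μ = -14.90 / 6 = -2.4833%
Σ(r − μ)² = 118.1483; sample σ = √(118.1483/5) = 4.8610%
Sharpe = (μ − rf) / σ = (-2.4833 − 0.5) / 4.8610 = -2.9833 / 4.8610 = -0.6137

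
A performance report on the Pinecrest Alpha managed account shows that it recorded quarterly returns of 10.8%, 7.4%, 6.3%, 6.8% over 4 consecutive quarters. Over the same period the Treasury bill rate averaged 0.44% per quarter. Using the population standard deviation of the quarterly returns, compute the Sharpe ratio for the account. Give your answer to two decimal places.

r̄ = (10.8 + 7.4 + 6.3 + 6.8) / 4 = 7.8250%
Population std dev = √[12.4075 / 4] = 1.7612%
Sharpe = (r̄ − rf) / σ = (7.8250 − 0.44) / 1.7612 = 7.3850 / 1.7612 = 4.1932

4.19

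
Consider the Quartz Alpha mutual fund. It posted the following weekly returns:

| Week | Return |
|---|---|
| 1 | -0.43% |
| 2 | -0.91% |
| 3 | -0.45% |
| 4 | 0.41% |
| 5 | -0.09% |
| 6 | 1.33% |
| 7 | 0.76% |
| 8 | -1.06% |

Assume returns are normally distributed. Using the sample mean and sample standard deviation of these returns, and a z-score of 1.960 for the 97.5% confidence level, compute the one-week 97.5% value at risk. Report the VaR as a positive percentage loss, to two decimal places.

1.68

Mean return r̄ = -0.440 / 8 = -0.0550%
Sample σ = √[Σ(r − r̄)² / 7] = √[4.8376 / 7] = √0.6911 = 0.8313%
VaR = −(r̄ − z·σ) = −(-0.0550 − 1.960 × 0.8313) = −(-1.6843) = 1.6843%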